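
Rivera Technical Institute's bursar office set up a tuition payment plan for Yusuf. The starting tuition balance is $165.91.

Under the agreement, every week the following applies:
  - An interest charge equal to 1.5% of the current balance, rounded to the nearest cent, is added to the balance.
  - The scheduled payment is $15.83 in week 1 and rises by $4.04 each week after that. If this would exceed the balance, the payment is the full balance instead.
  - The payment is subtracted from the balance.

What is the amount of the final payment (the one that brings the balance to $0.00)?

Week 1: $165.91 +$2.49 interest = $168.40; pay $15.83 → $152.57
Week 2: $152.57 +$2.29 interest = $154.86; pay $19.87 → $134.99
Week 3: $134.99 +$2.02 interest = $137.01; pay $23.91 → $113.10
Week 4: $113.10 +$1.70 interest = $114.80; pay $27.95 → $86.85
Week 5: $86.85 +$1.30 interest = $88.15; pay $31.99 → $56.16
Week 6: $56.16 +$0.84 interest = $57.00; pay $36.03 → $20.97
Week 7: $20.97 +$0.31 interest = $21.28; pay $21.28 → $0.00

$21.28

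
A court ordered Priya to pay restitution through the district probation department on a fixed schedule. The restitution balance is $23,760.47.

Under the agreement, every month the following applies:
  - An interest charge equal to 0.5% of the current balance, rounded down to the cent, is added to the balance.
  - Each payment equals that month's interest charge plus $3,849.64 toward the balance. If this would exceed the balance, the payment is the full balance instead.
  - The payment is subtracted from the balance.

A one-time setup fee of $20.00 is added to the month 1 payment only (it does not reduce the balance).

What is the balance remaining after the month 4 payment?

# | Opening | Interest | Payment | Fee | End bal
1 | $23,760.47 | $118.80 | $3,968.44 | $20.00 | $19,910.83
2 | $19,910.83 | $99.55 | $3,949.19 | — | $16,061.19
3 | $16,061.19 | $80.30 | $3,929.94 | — | $12,211.55
4 | $12,211.55 | $61.05 | $3,910.69 | — | $8,361.91

$8,361.91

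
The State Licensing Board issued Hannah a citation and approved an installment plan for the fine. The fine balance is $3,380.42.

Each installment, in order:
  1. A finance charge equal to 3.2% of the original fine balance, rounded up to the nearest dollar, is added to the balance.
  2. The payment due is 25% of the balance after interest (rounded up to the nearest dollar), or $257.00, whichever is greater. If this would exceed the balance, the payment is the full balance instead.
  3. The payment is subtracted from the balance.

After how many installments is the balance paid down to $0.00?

Installment 1: $3,380.42 +$109.00 interest = $3,489.42; pay $873.00 → $2,616.42
Installment 2: $2,616.42 +$109.00 interest = $2,725.42; pay $682.00 → $2,043.42
Installment 3: $2,043.42 +$109.00 interest = $2,152.42; pay $539.00 → $1,613.42
Installment 4: $1,613.42 +$109.00 interest = $1,722.42; pay $431.00 → $1,291.42
Installment 5: $1,291.42 +$109.00 interest = $1,400.42; pay $351.00 → $1,049.42
Installment 6: $1,049.42 +$109.00 interest = $1,158.42; pay $290.00 → $868.42
Installment 7: $868.42 +$109.00 interest = $977.42; pay $257.00 → $720.42
Installment 8: $720.42 +$109.00 interest = $829.42; pay $257.00 → $572.42
Installment 9: $572.42 +$109.00 interest = $681.42; pay $257.00 → $424.42
Installment 10: $424.42 +$109.00 interest = $533.42; pay $257.00 → $276.42
Installment 11: $276.42 +$109.00 interest = $385.42; pay $257.00 → $128.42
Installment 12: $128.42 +$109.00 interest = $237.42; pay $237.42 → $0.00
Balance reaches $0.00 in installment 12.

12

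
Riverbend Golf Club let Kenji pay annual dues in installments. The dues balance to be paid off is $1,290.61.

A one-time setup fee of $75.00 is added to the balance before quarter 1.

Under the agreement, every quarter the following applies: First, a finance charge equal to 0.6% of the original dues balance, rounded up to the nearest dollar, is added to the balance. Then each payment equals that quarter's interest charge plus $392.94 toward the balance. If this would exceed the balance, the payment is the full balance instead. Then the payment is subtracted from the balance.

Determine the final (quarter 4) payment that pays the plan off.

# | Opening | Interest | Payment | End bal
1 | $1,365.61 | $8.00 | $400.94 | $972.67
2 | $972.67 | $8.00 | $400.94 | $579.73
3 | $579.73 | $8.00 | $400.94 | $186.79
4 | $186.79 | $8.00 | $194.79 | $0.00

$194.79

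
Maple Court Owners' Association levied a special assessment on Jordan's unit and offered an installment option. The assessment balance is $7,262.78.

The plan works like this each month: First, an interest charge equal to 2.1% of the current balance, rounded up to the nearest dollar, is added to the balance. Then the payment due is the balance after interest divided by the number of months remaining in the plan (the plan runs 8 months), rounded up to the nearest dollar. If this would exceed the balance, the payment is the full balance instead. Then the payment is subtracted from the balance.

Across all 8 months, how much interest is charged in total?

# | Opening | Interest | Payment | End bal
1 | $7,262.78 | $153.00 | $927.00 | $6,488.78
2 | $6,488.78 | $137.00 | $947.00 | $5,678.78
3 | $5,678.78 | $120.00 | $967.00 | $4,831.78
4 | $4,831.78 | $102.00 | $987.00 | $3,946.78
5 | $3,946.78 | $83.00 | $1,008.00 | $3,021.78
6 | $3,021.78 | $64.00 | $1,029.00 | $2,056.78
7 | $2,056.78 | $44.00 | $1,051.00 | $1,049.78
8 | $1,049.78 | $23.00 | $1,072.78 | $0.00
Total interest: $153.00 + $137.00 + $120.00 + $102.00 + $83.00 + $64.00 + $44.00 + $23.00 = $726.00

$726.00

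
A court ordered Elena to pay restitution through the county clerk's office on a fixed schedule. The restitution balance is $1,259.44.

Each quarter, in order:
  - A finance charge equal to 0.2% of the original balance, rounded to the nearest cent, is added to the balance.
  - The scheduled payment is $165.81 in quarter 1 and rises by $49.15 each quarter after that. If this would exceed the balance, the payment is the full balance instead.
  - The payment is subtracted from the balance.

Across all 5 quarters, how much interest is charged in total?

Quarter 1: $1,259.44 +$2.52 interest = $1,261.96; pay $165.81 → $1,096.15
Quarter 2: $1,096.15 +$2.52 interest = $1,098.67; pay $214.96 → $883.71
Quarter 3: $883.71 +$2.52 interest = $886.23; pay $264.11 → $622.12
Quarter 4: $622.12 +$2.52 interest = $624.64; pay $313.26 → $311.38
Quarter 5: $311.38 +$2.52 interest = $313.90; pay $313.90 → $0.00
Total interest: $2.52 + $2.52 + $2.52 + $2.52 + $2.52 = $12.60

$12.60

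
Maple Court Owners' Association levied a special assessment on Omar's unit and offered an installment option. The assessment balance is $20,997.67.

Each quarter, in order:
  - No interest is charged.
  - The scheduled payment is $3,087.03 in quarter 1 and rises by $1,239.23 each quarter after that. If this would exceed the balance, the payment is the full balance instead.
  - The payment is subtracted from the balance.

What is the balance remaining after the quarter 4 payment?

Quarter 1: opening $20,997.67; payment $3,087.03; balance $17,910.64
Quarter 2: opening $17,910.64; payment $4,326.26; balance $13,584.38
Quarter 3: opening $13,584.38; payment $5,565.49; balance $8,018.89
Quarter 4: opening $8,018.89; payment $6,804.72; balance $1,214.17

$1,214.17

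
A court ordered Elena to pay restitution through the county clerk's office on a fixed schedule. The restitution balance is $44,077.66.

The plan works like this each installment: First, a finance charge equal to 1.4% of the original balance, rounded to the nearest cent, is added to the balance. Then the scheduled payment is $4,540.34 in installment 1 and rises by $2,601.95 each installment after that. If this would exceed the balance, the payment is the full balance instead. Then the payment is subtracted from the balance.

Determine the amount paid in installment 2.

$7,142.29

# | Opening | Interest | Payment | End bal
1 | $44,077.66 | $617.09 | $4,540.34 | $40,154.41
2 | $40,154.41 | $617.09 | $7,142.29 | $33,629.21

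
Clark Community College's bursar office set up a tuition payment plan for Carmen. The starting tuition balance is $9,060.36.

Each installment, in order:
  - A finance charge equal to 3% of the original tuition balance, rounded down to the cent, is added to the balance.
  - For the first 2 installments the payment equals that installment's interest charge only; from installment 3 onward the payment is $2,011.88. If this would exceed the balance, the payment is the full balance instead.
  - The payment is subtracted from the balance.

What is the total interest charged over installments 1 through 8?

$2,174.48

Installment 1: opening $9,060.36; interest $271.81 → $9,332.17; payment $271.81; balance $9,060.36
Installment 2: opening $9,060.36; interest $271.81 → $9,332.17; payment $271.81; balance $9,060.36
Installment 3: opening $9,060.36; interest $271.81 → $9,332.17; payment $2,011.88; balance $7,320.29
Installment 4: opening $7,320.29; interest $271.81 → $7,592.10; payment $2,011.88; balance $5,580.22
Installment 5: opening $5,580.22; interest $271.81 → $5,852.03; payment $2,011.88; balance $3,840.15
Installment 6: opening $3,840.15; interest $271.81 → $4,111.96; payment $2,011.88; balance $2,100.08
Installment 7: opening $2,100.08; interest $271.81 → $2,371.89; payment $2,011.88; balance $360.01
Installment 8: opening $360.01; interest $271.81 → $631.82; payment $631.82; balance $0.00
Total interest: $271.81 + $271.81 + $271.81 + $271.81 + $271.81 + $271.81 + $271.81 + $271.81 = $2,174.48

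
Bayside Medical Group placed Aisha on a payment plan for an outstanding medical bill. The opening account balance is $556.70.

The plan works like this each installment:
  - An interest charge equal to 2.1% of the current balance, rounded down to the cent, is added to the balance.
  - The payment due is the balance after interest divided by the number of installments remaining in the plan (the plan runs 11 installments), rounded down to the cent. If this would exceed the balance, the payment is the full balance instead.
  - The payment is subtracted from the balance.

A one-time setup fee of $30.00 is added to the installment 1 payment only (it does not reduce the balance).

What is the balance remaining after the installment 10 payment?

$62.30

Installment 1: $556.70 +$11.69 interest = $568.39; pay $51.67 (+ $30.00 fee) → $516.72
Installment 2: $516.72 +$10.85 interest = $527.57; pay $52.75 → $474.82
Installment 3: $474.82 +$9.97 interest = $484.79; pay $53.86 → $430.93
Installment 4: $430.93 +$9.04 interest = $439.97; pay $54.99 → $384.98
Installment 5: $384.98 +$8.08 interest = $393.06; pay $56.15 → $336.91
Installment 6: $336.91 +$7.07 interest = $343.98; pay $57.33 → $286.65
Installment 7: $286.65 +$6.01 interest = $292.66; pay $58.53 → $234.13
Installment 8: $234.13 +$4.91 interest = $239.04; pay $59.76 → $179.28
Installment 9: $179.28 +$3.76 interest = $183.04; pay $61.01 → $122.03
Installment 10: $122.03 +$2.56 interest = $124.59; pay $62.29 → $62.30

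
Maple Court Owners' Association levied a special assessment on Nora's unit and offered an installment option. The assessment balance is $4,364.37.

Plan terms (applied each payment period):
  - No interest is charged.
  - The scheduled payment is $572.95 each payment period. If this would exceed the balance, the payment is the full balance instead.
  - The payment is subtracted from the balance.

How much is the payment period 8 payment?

Payment period 1: $4,364.37 − $572.95 → $3,791.42
Payment period 2: $3,791.42 − $572.95 → $3,218.47
Payment period 3: $3,218.47 − $572.95 → $2,645.52
Payment period 4: $2,645.52 − $572.95 → $2,072.57
Payment period 5: $2,072.57 − $572.95 → $1,499.62
Payment period 6: $1,499.62 − $572.95 → $926.67
Payment period 7: $926.67 − $572.95 → $353.72
Payment period 8: $353.72 − $353.72 → $0.00

$353.72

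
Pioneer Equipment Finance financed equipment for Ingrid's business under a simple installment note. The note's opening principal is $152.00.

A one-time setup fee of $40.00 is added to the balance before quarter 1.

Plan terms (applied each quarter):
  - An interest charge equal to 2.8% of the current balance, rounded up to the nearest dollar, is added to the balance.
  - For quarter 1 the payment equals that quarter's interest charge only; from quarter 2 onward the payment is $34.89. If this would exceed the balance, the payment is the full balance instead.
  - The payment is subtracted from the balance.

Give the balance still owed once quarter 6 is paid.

# | Opening | Interest | Payment | End bal
1 | $192.00 | $6.00 | $6.00 | $192.00
2 | $192.00 | $6.00 | $34.89 | $163.11
3 | $163.11 | $5.00 | $34.89 | $133.22
4 | $133.22 | $4.00 | $34.89 | $102.33
5 | $102.33 | $3.00 | $34.89 | $70.44
6 | $70.44 | $2.00 | $34.89 | $37.55

$37.55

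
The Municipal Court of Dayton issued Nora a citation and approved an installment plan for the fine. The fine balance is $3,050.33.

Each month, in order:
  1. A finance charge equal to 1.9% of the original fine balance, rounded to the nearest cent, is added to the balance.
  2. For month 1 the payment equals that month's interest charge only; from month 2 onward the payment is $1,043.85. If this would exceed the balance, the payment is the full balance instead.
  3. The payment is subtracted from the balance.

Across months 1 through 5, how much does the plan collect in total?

Month 1: opening $3,050.33; interest $57.96 → $3,108.29; payment $57.96; balance $3,050.33
Month 2: opening $3,050.33; interest $57.96 → $3,108.29; payment $1,043.85; balance $2,064.44
Month 3: opening $2,064.44; interest $57.96 → $2,122.40; payment $1,043.85; balance $1,078.55
Month 4: opening $1,078.55; interest $57.96 → $1,136.51; payment $1,043.85; balance $92.66
Month 5: opening $92.66; interest $57.96 → $150.62; payment $150.62; balance $0.00
Total paid: $3,340.13

$3,340.13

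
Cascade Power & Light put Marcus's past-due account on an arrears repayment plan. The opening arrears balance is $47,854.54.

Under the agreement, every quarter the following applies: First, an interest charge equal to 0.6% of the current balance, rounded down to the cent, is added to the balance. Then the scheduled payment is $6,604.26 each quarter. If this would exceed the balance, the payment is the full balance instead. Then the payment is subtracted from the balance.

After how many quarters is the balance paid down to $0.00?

8

Quarter 1: $47,854.54 +$287.12 interest = $48,141.66; pay $6,604.26 → $41,537.40
Quarter 2: $41,537.40 +$249.22 interest = $41,786.62; pay $6,604.26 → $35,182.36
Quarter 3: $35,182.36 +$211.09 interest = $35,393.45; pay $6,604.26 → $28,789.19
Quarter 4: $28,789.19 +$172.73 interest = $28,961.92; pay $6,604.26 → $22,357.66
Quarter 5: $22,357.66 +$134.14 interest = $22,491.80; pay $6,604.26 → $15,887.54
Quarter 6: $15,887.54 +$95.32 interest = $15,982.86; pay $6,604.26 → $9,378.60
Quarter 7: $9,378.60 +$56.27 interest = $9,434.87; pay $6,604.26 → $2,830.61
Quarter 8: $2,830.61 +$16.98 interest = $2,847.59; pay $2,847.59 → $0.00
Balance reaches $0.00 in quarter 8.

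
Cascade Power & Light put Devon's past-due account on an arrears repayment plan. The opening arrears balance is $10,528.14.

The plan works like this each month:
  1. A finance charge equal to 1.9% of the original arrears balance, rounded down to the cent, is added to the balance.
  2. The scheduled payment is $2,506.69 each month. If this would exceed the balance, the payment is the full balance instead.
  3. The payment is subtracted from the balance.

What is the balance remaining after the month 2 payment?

$5,914.82

# | Opening | Interest | Payment | End bal
1 | $10,528.14 | $200.03 | $2,506.69 | $8,221.48
2 | $8,221.48 | $200.03 | $2,506.69 | $5,914.82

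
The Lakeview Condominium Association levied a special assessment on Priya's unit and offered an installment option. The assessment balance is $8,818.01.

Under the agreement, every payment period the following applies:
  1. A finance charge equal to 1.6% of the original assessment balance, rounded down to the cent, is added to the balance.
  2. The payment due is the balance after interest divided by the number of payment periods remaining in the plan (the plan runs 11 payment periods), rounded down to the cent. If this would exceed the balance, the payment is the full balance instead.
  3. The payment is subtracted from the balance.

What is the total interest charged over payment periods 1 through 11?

# | Opening | Interest | Payment | End bal
1 | $8,818.01 | $141.08 | $814.46 | $8,144.63
2 | $8,144.63 | $141.08 | $828.57 | $7,457.14
3 | $7,457.14 | $141.08 | $844.24 | $6,753.98
4 | $6,753.98 | $141.08 | $861.88 | $6,033.18
5 | $6,033.18 | $141.08 | $882.03 | $5,292.23
6 | $5,292.23 | $141.08 | $905.55 | $4,527.76
7 | $4,527.76 | $141.08 | $933.76 | $3,735.08
8 | $3,735.08 | $141.08 | $969.04 | $2,907.12
9 | $2,907.12 | $141.08 | $1,016.06 | $2,032.14
10 | $2,032.14 | $141.08 | $1,086.61 | $1,086.61
11 | $1,086.61 | $141.08 | $1,227.69 | $0.00
Total interest: $141.08 + $141.08 + $141.08 + $141.08 + $141.08 + $141.08 + $141.08 + $141.08 + $141.08 + $141.08 + $141.08 = $1,551.88

$1,551.88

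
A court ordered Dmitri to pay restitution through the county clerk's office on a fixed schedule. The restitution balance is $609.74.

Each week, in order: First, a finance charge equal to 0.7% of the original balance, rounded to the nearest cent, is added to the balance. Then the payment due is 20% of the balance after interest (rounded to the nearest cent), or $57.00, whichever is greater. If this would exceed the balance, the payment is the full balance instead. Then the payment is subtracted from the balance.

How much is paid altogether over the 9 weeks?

# | Opening | Interest | Payment | End bal
1 | $609.74 | $4.27 | $122.80 | $491.21
2 | $491.21 | $4.27 | $99.10 | $396.38
3 | $396.38 | $4.27 | $80.13 | $320.52
4 | $320.52 | $4.27 | $64.96 | $259.83
5 | $259.83 | $4.27 | $57.00 | $207.10
6 | $207.10 | $4.27 | $57.00 | $154.37
7 | $154.37 | $4.27 | $57.00 | $101.64
8 | $101.64 | $4.27 | $57.00 | $48.91
9 | $48.91 | $4.27 | $53.18 | $0.00
Total paid: $648.17

$648.17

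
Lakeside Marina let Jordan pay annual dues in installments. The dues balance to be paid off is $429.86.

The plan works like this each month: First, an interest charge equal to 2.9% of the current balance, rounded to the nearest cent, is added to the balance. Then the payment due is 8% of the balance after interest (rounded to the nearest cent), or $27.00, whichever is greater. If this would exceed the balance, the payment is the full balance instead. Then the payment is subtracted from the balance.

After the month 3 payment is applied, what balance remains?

$364.70

Month 1: $429.86 +$12.47 interest = $442.33; pay $35.39 → $406.94
Month 2: $406.94 +$11.80 interest = $418.74; pay $33.50 → $385.24
Month 3: $385.24 +$11.17 interest = $396.41; pay $31.71 → $364.70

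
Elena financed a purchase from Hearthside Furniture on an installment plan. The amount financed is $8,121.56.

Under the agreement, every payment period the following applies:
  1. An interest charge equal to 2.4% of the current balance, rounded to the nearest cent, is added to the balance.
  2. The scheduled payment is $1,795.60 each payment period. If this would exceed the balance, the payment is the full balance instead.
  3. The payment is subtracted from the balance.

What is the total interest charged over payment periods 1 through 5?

# | Opening | Interest | Payment | End bal
1 | $8,121.56 | $194.92 | $1,795.60 | $6,520.88
2 | $6,520.88 | $156.50 | $1,795.60 | $4,881.78
3 | $4,881.78 | $117.16 | $1,795.60 | $3,203.34
4 | $3,203.34 | $76.88 | $1,795.60 | $1,484.62
5 | $1,484.62 | $35.63 | $1,520.25 | $0.00
Total interest: $194.92 + $156.50 + $117.16 + $76.88 + $35.63 = $581.09

$581.09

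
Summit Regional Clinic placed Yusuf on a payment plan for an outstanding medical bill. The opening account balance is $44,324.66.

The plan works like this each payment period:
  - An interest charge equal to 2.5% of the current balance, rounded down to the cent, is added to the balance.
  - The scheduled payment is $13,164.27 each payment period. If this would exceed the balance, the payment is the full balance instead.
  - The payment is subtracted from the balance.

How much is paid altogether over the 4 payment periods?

Payment period 1: opening $44,324.66; interest $1,108.11 → $45,432.77; payment $13,164.27; balance $32,268.50
Payment period 2: opening $32,268.50; interest $806.71 → $33,075.21; payment $13,164.27; balance $19,910.94
Payment period 3: opening $19,910.94; interest $497.77 → $20,408.71; payment $13,164.27; balance $7,244.44
Payment period 4: opening $7,244.44; interest $181.11 → $7,425.55; payment $7,425.55; balance $0.00
Total paid: $46,918.36

$46,918.36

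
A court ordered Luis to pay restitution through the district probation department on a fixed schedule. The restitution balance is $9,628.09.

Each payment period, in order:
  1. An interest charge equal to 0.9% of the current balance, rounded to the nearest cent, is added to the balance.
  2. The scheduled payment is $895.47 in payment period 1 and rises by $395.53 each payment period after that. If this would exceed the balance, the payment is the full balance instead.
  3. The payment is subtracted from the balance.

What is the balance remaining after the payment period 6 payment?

$0.00

# | Opening | Interest | Payment | End bal
1 | $9,628.09 | $86.65 | $895.47 | $8,819.27
2 | $8,819.27 | $79.37 | $1,291.00 | $7,607.64
3 | $7,607.64 | $68.47 | $1,686.53 | $5,989.58
4 | $5,989.58 | $53.91 | $2,082.06 | $3,961.43
5 | $3,961.43 | $35.65 | $2,477.59 | $1,519.49
6 | $1,519.49 | $13.68 | $1,533.17 | $0.00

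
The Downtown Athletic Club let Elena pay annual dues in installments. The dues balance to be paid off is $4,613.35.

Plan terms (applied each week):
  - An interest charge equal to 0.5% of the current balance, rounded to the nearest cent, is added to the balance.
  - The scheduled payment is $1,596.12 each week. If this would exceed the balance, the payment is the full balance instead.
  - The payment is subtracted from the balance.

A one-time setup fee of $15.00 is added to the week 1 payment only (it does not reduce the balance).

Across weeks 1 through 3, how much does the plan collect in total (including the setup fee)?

Week 1: $4,613.35 +$23.07 interest = $4,636.42; pay $1,596.12 (+ $15.00 fee) → $3,040.30
Week 2: $3,040.30 +$15.20 interest = $3,055.50; pay $1,596.12 → $1,459.38
Week 3: $1,459.38 +$7.30 interest = $1,466.68; pay $1,466.68 → $0.00
Total paid: $4,673.92

$4,673.92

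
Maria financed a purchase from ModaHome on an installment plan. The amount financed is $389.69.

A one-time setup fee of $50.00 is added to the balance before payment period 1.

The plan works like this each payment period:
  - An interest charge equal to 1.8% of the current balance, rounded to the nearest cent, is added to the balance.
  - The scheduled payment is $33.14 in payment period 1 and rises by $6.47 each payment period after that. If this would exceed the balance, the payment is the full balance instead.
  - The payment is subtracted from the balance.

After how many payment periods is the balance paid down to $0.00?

9

Payment period 1: $439.69 +$7.91 interest = $447.60; pay $33.14 → $414.46
Payment period 2: $414.46 +$7.46 interest = $421.92; pay $39.61 → $382.31
Payment period 3: $382.31 +$6.88 interest = $389.19; pay $46.08 → $343.11
Payment period 4: $343.11 +$6.18 interest = $349.29; pay $52.55 → $296.74
Payment period 5: $296.74 +$5.34 interest = $302.08; pay $59.02 → $243.06
Payment period 6: $243.06 +$4.38 interest = $247.44; pay $65.49 → $181.95
Payment period 7: $181.95 +$3.28 interest = $185.23; pay $71.96 → $113.27
Payment period 8: $113.27 +$2.04 interest = $115.31; pay $78.43 → $36.88
Payment period 9: $36.88 +$0.66 interest = $37.54; pay $37.54 → $0.00
Balance reaches $0.00 in payment period 9.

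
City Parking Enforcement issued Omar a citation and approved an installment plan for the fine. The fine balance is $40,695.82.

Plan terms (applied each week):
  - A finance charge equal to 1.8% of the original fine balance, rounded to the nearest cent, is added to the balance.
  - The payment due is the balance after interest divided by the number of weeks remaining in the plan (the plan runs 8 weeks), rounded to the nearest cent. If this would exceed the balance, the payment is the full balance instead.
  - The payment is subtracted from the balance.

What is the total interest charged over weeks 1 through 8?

$5,860.16

Week 1: $40,695.82 +$732.52 interest = $41,428.34; pay $5,178.54 → $36,249.80
Week 2: $36,249.80 +$732.52 interest = $36,982.32; pay $5,283.19 → $31,699.13
Week 3: $31,699.13 +$732.52 interest = $32,431.65; pay $5,405.28 → $27,026.37
Week 4: $27,026.37 +$732.52 interest = $27,758.89; pay $5,551.78 → $22,207.11
Week 5: $22,207.11 +$732.52 interest = $22,939.63; pay $5,734.91 → $17,204.72
Week 6: $17,204.72 +$732.52 interest = $17,937.24; pay $5,979.08 → $11,958.16
Week 7: $11,958.16 +$732.52 interest = $12,690.68; pay $6,345.34 → $6,345.34
Week 8: $6,345.34 +$732.52 interest = $7,077.86; pay $7,077.86 → $0.00
Total interest: $732.52 + $732.52 + $732.52 + $732.52 + $732.52 + $732.52 + $732.52 + $732.52 = $5,860.16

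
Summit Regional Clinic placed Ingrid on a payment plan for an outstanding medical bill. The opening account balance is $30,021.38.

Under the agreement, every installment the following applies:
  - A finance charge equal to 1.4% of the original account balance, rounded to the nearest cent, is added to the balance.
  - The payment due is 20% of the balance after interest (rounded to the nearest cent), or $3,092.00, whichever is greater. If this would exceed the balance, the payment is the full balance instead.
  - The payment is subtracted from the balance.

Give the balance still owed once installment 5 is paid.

$10,617.64

Installment 1: $30,021.38 +$420.30 interest = $30,441.68; pay $6,088.34 → $24,353.34
Installment 2: $24,353.34 +$420.30 interest = $24,773.64; pay $4,954.73 → $19,818.91
Installment 3: $19,818.91 +$420.30 interest = $20,239.21; pay $4,047.84 → $16,191.37
Installment 4: $16,191.37 +$420.30 interest = $16,611.67; pay $3,322.33 → $13,289.34
Installment 5: $13,289.34 +$420.30 interest = $13,709.64; pay $3,092.00 → $10,617.64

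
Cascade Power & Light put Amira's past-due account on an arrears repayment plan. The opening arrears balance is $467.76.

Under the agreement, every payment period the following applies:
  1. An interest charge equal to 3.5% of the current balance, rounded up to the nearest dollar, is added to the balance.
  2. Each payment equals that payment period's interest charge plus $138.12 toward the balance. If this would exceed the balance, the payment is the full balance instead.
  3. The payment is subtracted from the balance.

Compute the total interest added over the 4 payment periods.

# | Opening | Interest | Payment | End bal
1 | $467.76 | $17.00 | $155.12 | $329.64
2 | $329.64 | $12.00 | $150.12 | $191.52
3 | $191.52 | $7.00 | $145.12 | $53.40
4 | $53.40 | $2.00 | $55.40 | $0.00
Total interest: $17.00 + $12.00 + $7.00 + $2.00 = $38.00

$38.00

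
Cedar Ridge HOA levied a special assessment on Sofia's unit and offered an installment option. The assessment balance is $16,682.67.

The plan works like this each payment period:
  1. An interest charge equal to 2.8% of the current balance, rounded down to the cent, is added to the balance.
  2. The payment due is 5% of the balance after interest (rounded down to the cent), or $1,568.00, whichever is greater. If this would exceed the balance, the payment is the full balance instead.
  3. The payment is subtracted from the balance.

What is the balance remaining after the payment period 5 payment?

Payment period 1: opening $16,682.67; interest $467.11 → $17,149.78; payment $1,568.00; balance $15,581.78
Payment period 2: opening $15,581.78; interest $436.28 → $16,018.06; payment $1,568.00; balance $14,450.06
Payment period 3: opening $14,450.06; interest $404.60 → $14,854.66; payment $1,568.00; balance $13,286.66
Payment period 4: opening $13,286.66; interest $372.02 → $13,658.68; payment $1,568.00; balance $12,090.68
Payment period 5: opening $12,090.68; interest $338.53 → $12,429.21; payment $1,568.00; balance $10,861.21

$10,861.21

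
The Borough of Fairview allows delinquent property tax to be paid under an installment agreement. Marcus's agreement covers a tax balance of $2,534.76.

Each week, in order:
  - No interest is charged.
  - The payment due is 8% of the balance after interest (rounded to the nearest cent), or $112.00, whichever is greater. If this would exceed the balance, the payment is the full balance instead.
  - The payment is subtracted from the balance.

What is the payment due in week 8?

Week 1: opening $2,534.76; payment $202.78; balance $2,331.98
Week 2: opening $2,331.98; payment $186.56; balance $2,145.42
Week 3: opening $2,145.42; payment $171.63; balance $1,973.79
Week 4: opening $1,973.79; payment $157.90; balance $1,815.89
Week 5: opening $1,815.89; payment $145.27; balance $1,670.62
Week 6: opening $1,670.62; payment $133.65; balance $1,536.97
Week 7: opening $1,536.97; payment $122.96; balance $1,414.01
Week 8: opening $1,414.01; payment $113.12; balance $1,300.89

$113.12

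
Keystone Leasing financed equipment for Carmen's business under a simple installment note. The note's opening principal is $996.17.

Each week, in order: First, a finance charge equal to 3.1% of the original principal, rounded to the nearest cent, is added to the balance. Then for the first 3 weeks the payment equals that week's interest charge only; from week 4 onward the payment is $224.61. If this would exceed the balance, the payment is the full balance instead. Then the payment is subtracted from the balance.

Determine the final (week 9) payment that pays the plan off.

$58.40

Week 1: opening $996.17; interest $30.88 → $1,027.05; payment $30.88; balance $996.17
Week 2: opening $996.17; interest $30.88 → $1,027.05; payment $30.88; balance $996.17
Week 3: opening $996.17; interest $30.88 → $1,027.05; payment $30.88; balance $996.17
Week 4: opening $996.17; interest $30.88 → $1,027.05; payment $224.61; balance $802.44
Week 5: opening $802.44; interest $30.88 → $833.32; payment $224.61; balance $608.71
Week 6: opening $608.71; interest $30.88 → $639.59; payment $224.61; balance $414.98
Week 7: opening $414.98; interest $30.88 → $445.86; payment $224.61; balance $221.25
Week 8: opening $221.25; interest $30.88 → $252.13; payment $224.61; balance $27.52
Week 9: opening $27.52; interest $30.88 → $58.40; payment $58.40; balance $0.00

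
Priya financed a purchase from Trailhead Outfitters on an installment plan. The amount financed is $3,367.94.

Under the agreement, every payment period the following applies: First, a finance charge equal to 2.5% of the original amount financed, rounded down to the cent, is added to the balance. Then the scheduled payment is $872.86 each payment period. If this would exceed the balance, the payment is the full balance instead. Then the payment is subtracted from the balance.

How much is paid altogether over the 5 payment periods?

$3,788.89

Payment period 1: opening $3,367.94; interest $84.19 → $3,452.13; payment $872.86; balance $2,579.27
Payment period 2: opening $2,579.27; interest $84.19 → $2,663.46; payment $872.86; balance $1,790.60
Payment period 3: opening $1,790.60; interest $84.19 → $1,874.79; payment $872.86; balance $1,001.93
Payment period 4: opening $1,001.93; interest $84.19 → $1,086.12; payment $872.86; balance $213.26
Payment period 5: opening $213.26; interest $84.19 → $297.45; payment $297.45; balance $0.00
Total paid: $3,788.89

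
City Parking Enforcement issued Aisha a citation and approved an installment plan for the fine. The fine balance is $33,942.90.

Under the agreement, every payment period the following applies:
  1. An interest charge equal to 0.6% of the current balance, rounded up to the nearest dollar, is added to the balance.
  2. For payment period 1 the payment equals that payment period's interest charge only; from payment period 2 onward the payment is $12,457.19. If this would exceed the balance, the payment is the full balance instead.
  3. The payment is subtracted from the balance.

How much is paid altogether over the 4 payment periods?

Payment period 1: $33,942.90 +$204.00 interest = $34,146.90; pay $204.00 → $33,942.90
Payment period 2: $33,942.90 +$204.00 interest = $34,146.90; pay $12,457.19 → $21,689.71
Payment period 3: $21,689.71 +$131.00 interest = $21,820.71; pay $12,457.19 → $9,363.52
Payment period 4: $9,363.52 +$57.00 interest = $9,420.52; pay $9,420.52 → $0.00
Total paid: $34,538.90

$34,538.90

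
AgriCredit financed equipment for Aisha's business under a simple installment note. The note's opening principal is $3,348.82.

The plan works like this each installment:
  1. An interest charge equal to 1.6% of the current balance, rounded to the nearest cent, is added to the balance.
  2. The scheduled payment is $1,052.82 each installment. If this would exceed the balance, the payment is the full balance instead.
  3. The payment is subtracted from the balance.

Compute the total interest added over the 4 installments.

Installment 1: opening $3,348.82; interest $53.58 → $3,402.40; payment $1,052.82; balance $2,349.58
Installment 2: opening $2,349.58; interest $37.59 → $2,387.17; payment $1,052.82; balance $1,334.35
Installment 3: opening $1,334.35; interest $21.35 → $1,355.70; payment $1,052.82; balance $302.88
Installment 4: opening $302.88; interest $4.85 → $307.73; payment $307.73; balance $0.00
Total interest: $53.58 + $37.59 + $21.35 + $4.85 = $117.37

$117.37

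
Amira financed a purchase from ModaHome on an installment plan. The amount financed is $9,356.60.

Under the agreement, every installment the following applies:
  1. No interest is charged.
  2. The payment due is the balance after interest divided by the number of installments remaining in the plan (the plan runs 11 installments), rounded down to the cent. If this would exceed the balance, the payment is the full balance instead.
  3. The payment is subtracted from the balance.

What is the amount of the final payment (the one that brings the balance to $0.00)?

# | Opening | Payment | End bal
1 | $9,356.60 | $850.60 | $8,506.00
2 | $8,506.00 | $850.60 | $7,655.40
3 | $7,655.40 | $850.60 | $6,804.80
4 | $6,804.80 | $850.60 | $5,954.20
5 | $5,954.20 | $850.60 | $5,103.60
6 | $5,103.60 | $850.60 | $4,253.00
7 | $4,253.00 | $850.60 | $3,402.40
8 | $3,402.40 | $850.60 | $2,551.80
9 | $2,551.80 | $850.60 | $1,701.20
10 | $1,701.20 | $850.60 | $850.60
11 | $850.60 | $850.60 | $0.00

$850.60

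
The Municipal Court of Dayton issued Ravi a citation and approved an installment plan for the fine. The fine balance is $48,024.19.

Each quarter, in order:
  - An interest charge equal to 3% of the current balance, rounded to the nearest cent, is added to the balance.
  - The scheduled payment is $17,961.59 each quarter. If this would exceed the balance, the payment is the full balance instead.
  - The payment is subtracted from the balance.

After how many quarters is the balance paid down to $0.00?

# | Opening | Interest | Payment | End bal
1 | $48,024.19 | $1,440.73 | $17,961.59 | $31,503.33
2 | $31,503.33 | $945.10 | $17,961.59 | $14,486.84
3 | $14,486.84 | $434.61 | $14,921.45 | $0.00
Balance reaches $0.00 in quarter 3.

3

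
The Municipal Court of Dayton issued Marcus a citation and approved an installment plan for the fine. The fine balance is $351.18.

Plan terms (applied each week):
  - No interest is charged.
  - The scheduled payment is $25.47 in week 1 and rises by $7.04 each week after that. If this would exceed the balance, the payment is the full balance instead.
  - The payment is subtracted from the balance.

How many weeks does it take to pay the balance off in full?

8

Week 1: $351.18 − $25.47 → $325.71
Week 2: $325.71 − $32.51 → $293.20
Week 3: $293.20 − $39.55 → $253.65
Week 4: $253.65 − $46.59 → $207.06
Week 5: $207.06 − $53.63 → $153.43
Week 6: $153.43 − $60.67 → $92.76
Week 7: $92.76 − $67.71 → $25.05
Week 8: $25.05 − $25.05 → $0.00
Balance reaches $0.00 in week 8.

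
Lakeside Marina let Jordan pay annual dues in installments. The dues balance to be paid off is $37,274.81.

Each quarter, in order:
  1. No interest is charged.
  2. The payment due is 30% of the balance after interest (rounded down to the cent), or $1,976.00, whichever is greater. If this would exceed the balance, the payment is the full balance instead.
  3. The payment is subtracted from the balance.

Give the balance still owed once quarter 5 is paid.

$6,264.79

# | Opening | Payment | End bal
1 | $37,274.81 | $11,182.44 | $26,092.37
2 | $26,092.37 | $7,827.71 | $18,264.66
3 | $18,264.66 | $5,479.39 | $12,785.27
4 | $12,785.27 | $3,835.58 | $8,949.69
5 | $8,949.69 | $2,684.90 | $6,264.79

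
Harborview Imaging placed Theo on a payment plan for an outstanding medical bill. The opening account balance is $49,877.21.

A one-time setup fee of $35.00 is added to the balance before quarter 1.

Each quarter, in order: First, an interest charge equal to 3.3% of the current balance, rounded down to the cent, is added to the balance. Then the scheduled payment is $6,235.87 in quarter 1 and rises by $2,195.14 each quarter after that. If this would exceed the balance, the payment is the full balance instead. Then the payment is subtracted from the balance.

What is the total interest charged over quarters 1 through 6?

$6,023.56

# | Opening | Interest | Payment | End bal
1 | $49,912.21 | $1,647.10 | $6,235.87 | $45,323.44
2 | $45,323.44 | $1,495.67 | $8,431.01 | $38,388.10
3 | $38,388.10 | $1,266.80 | $10,626.15 | $29,028.75
4 | $29,028.75 | $957.94 | $12,821.29 | $17,165.40
5 | $17,165.40 | $566.45 | $15,016.43 | $2,715.42
6 | $2,715.42 | $89.60 | $2,805.02 | $0.00
Total interest: $1,647.10 + $1,495.67 + $1,266.80 + $957.94 + $566.45 + $89.60 = $6,023.56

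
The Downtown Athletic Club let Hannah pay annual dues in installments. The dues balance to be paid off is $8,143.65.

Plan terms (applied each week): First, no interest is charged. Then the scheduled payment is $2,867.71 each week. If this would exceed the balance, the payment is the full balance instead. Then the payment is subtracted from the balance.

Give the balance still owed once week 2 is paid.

$2,408.23

Week 1: $8,143.65 − $2,867.71 → $5,275.94
Week 2: $5,275.94 − $2,867.71 → $2,408.23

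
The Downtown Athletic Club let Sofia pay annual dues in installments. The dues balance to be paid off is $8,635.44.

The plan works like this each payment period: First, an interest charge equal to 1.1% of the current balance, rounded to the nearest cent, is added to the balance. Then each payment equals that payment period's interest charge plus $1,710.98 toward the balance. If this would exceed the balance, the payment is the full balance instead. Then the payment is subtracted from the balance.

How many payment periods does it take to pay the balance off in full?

Payment period 1: $8,635.44 +$94.99 interest = $8,730.43; pay $1,805.97 → $6,924.46
Payment period 2: $6,924.46 +$76.17 interest = $7,000.63; pay $1,787.15 → $5,213.48
Payment period 3: $5,213.48 +$57.35 interest = $5,270.83; pay $1,768.33 → $3,502.50
Payment period 4: $3,502.50 +$38.53 interest = $3,541.03; pay $1,749.51 → $1,791.52
Payment period 5: $1,791.52 +$19.71 interest = $1,811.23; pay $1,730.69 → $80.54
Payment period 6: $80.54 +$0.89 interest = $81.43; pay $81.43 → $0.00
Balance reaches $0.00 in payment period 6.

6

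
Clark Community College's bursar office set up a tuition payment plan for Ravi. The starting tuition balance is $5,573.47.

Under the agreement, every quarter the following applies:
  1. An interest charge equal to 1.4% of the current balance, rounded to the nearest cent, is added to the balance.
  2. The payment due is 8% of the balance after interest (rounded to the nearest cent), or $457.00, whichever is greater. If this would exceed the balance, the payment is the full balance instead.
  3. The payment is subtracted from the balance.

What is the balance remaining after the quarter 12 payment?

$658.77

# | Opening | Interest | Payment | End bal
1 | $5,573.47 | $78.03 | $457.00 | $5,194.50
2 | $5,194.50 | $72.72 | $457.00 | $4,810.22
3 | $4,810.22 | $67.34 | $457.00 | $4,420.56
4 | $4,420.56 | $61.89 | $457.00 | $4,025.45
5 | $4,025.45 | $56.36 | $457.00 | $3,624.81
6 | $3,624.81 | $50.75 | $457.00 | $3,218.56
7 | $3,218.56 | $45.06 | $457.00 | $2,806.62
8 | $2,806.62 | $39.29 | $457.00 | $2,388.91
9 | $2,388.91 | $33.44 | $457.00 | $1,965.35
10 | $1,965.35 | $27.51 | $457.00 | $1,535.86
11 | $1,535.86 | $21.50 | $457.00 | $1,100.36
12 | $1,100.36 | $15.41 | $457.00 | $658.77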